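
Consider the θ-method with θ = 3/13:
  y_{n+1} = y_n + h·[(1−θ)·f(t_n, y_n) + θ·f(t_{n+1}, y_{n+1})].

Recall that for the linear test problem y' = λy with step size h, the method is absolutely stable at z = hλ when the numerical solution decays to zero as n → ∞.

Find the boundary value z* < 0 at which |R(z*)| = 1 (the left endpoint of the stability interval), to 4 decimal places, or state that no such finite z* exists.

z* = -3.7143.

With y'=λy (z=hλ):
  y_{n+1} = y_n + z·[10/13·y_n + 3/13·y_{n+1}] ⇒ (1 − 3/13z)y_{n+1} = (1 + 10/13z)y_n
  so R(z) = (1 + 10/13z)/(1 − 3/13z).

Need |R(x)|<1, x<0.
x=-0.6: |R|=0.4730
R=−1: 1+10/13x = −1+3/13x ⇒ -7/13x=2 ⇒ x=2/(-7/13)=-3.7143
Confirm numerically:
  x=-3.675: |R|=0.98855 <1
  x=-3.249: |R|=0.85682 <1
  x=-1.697: |R|=0.21945 <1
  x=-4.151: |R|=1.12010 >1
  x=-3.985: |R|=1.07594 >1
So |R|<1 on (-3.7143, 0).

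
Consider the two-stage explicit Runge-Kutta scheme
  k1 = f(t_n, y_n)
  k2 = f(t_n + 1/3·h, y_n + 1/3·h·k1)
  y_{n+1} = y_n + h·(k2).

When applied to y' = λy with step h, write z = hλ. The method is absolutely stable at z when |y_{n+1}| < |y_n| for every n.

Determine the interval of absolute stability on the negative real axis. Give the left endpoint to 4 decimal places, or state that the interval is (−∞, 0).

On y'=λy, z=hλ:
  k1=λy_n ⇒ h·k1=z·y_n;  k2=λ(1+1/3z)y_n ⇒ h·k2=z(1+1/3z)y_n
  y_{n+1}/y_n = 1 + z(1+1/3z) = 1 + z + 1/3z²
  R(z) = 1 + z + 1/3z².

Find x<0 with |R(x)|<1.
x=-1.34: |R|=0.2585
R=1: x+1/3x²=0 ⇒ x=−3=-3.0000; min R=1−1/(4·1/3)=0.2500>−1
Confirm numerically:
  x=-2.661: |R|=0.69931 <1
  x=-2.198: |R|=0.41240 <1
  x=-1.629: |R|=0.25555 <1
  x=-3.211: |R|=1.22584 >1
  x=-3.144: |R|=1.15091 >1
  x=-3.044: |R|=1.04465 >1
Stable set (-3.0000, 0).

(-3.0000, 0).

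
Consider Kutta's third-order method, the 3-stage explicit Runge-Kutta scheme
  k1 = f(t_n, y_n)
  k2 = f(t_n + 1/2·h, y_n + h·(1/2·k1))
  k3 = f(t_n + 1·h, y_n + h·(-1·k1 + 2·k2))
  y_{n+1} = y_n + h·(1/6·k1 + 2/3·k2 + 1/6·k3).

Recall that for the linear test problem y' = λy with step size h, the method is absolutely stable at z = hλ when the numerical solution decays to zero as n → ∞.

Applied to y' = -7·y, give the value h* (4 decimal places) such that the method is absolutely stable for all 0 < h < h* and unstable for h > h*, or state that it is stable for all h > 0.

Set f=λy, z=hλ:
  order 3, 3-stage ⇒ R(z)=1+z+z^2/2+z^3/6
  (e.g. R(-1.72)=-0.08887, |R|=0.08887)

Need |R(x)|<1, x<0.
x=-1.72: |R|=0.0889
|R(-1.39)|=0.1284 |R(-1.34)|=0.1568 |R(-0.7)|=0.4878
Bisect:
  x_lo=-2.8231 |R|=1.5881  x_hi=-0.3894 |R|=0.6766
  mid=-1.60626 |R|=0.00693 →hi
  mid=-2.21467 |R|=0.57269 →hi
  mid=-2.51887 |R|=1.01010 →lo
  mid=-2.36677 |R|=0.77559 →hi
  mid=-2.44282 |R|=0.88867 →hi
  mid=-2.48085 |R|=0.94832 →hi
  mid=-2.49986 |R|=0.97894 →hi
  ...
  [-2.51278,-2.51263] ⇒ x*=-2.5127
Stable set (-2.5127, 0).

(-2.5127,0); λ=-7 ⇒ h* = 0.3590.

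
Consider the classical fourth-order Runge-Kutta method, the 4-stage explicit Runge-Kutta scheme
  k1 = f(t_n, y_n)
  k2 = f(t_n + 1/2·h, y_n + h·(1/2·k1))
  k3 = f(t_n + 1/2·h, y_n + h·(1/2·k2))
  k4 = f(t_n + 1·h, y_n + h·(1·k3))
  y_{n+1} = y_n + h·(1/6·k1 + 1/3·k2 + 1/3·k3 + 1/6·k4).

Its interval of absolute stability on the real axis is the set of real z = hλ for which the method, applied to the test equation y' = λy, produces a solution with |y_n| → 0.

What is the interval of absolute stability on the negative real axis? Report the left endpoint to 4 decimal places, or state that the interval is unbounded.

z∈(-2.7853,0).

On y'=λy, z=hλ:
  order 4, 4-stage ⇒ R(z)=1+z+z^2/2+z^3/6+z^4/24
  (e.g. R(-0.94)=0.39590, |R|=0.39590)

Solve |R(x)|<1 on ℝ⁻.
x=-0.94: |R|=0.3959
|R(-2.93)|=1.2410 |R(-2.82)|=1.0536 |R(-2.26)|=0.4569
Bisect:
  x_lo=-3.2033 |R|=1.8360  x_hi=-0.3100 |R|=0.7334
  mid=-1.75664 |R|=0.27957 →hi
  mid=-2.47995 |R|=0.62913 →hi
  mid=-2.84161 |R|=1.08828 →lo
  mid=-2.66078 |R|=0.82794 →hi
  mid=-2.75119 |R|=0.94980 →hi
  mid=-2.79640 |R|=1.01688 →lo
  mid=-2.77380 |R|=0.98281 →hi
  mid=-2.78510 |R|=0.99971 →hi
  mid=-2.79075 |R|=1.00826 →lo
  ...
  [-2.78545,-2.78528] ⇒ x*=-2.7853
Interval (-2.7853, 0).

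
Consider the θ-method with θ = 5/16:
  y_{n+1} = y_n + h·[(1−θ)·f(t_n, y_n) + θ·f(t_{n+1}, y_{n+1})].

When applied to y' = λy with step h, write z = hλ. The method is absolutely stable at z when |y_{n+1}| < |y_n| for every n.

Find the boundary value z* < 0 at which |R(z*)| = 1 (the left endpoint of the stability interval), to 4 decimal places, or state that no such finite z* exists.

On y'=λy, z=hλ:
  y_{n+1} = y_n + z·[11/16·y_n + 5/16·y_{n+1}] ⇒ (1 − 5/16z)y_{n+1} = (1 + 11/16z)y_n
  R(z) = (1 + 11/16z)/(1 − 5/16z).

Boundary: |R(x)|=1, x<0.
x=-0.85: |R|=0.3284
R=−1: 1+11/16x = −1+5/16x ⇒ -3/8x=2 ⇒ x=2/(-3/8)=-5.3333
Confirm numerically:
  x=-4.850: |R|=0.92795 <1
  x=-4.677: |R|=0.90001 <1
  x=-4.116: |R|=0.80033 <1
  x=-5.809: |R|=1.06336 >1
  x=-5.572: |R|=1.03265 >1
  x=-5.465: |R|=1.01823 >1
Stable set (-5.3333, 0).

z* = -5.3333.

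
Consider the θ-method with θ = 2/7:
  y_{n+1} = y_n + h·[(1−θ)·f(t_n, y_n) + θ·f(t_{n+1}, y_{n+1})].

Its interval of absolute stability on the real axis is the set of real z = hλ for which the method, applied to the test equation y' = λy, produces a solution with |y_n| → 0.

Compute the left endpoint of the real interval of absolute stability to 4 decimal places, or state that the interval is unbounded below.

z* = -4.6667.

Set f=λy, z=hλ:
  y_{n+1} = y_n + z·[5/7·y_n + 2/7·y_{n+1}] ⇒ (1 − 2/7z)y_{n+1} = (1 + 5/7z)y_n
  R(z) = (1 + 5/7z)/(1 − 2/7z).

Need |R(x)|<1, x<0.
x=-0.3: |R|=0.7237
R=−1: 1+5/7x = −1+2/7x ⇒ -3/7x=2 ⇒ x=2/(-3/7)=-4.6667
Confirm numerically:
  x=-3.893: |R|=0.84303 <1
  x=-3.240: |R|=0.68249 <1
  x=-2.316: |R|=0.39374 <1
  x=-2.245: |R|=0.36771 <1
  x=-5.018: |R|=1.06187 >1
  x=-4.962: |R|=1.05235 >1
  x=-4.949: |R|=1.05012 >1
So |R|<1 on (-4.6667, 0).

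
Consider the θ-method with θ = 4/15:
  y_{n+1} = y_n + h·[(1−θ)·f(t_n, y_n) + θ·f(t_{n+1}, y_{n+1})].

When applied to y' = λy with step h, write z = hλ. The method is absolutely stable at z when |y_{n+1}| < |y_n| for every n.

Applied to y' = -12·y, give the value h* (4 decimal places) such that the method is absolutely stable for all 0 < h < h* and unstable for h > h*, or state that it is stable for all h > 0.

(-4.2857,0); λ=-12 ⇒ h* = (30/7)/12 = 0.3571.

On y'=λy, z=hλ:
  y_{n+1} = y_n + z·[11/15·y_n + 4/15·y_{n+1}] ⇒ (1 − 4/15z)y_{n+1} = (1 + 11/15z)y_n
  ⇒ R(z) = (1 + 11/15z)/(1 − 4/15z).

Boundary: |R(x)|=1, x<0.
x=-0.63: |R|=0.4606
R=−1: 1+11/15x = −1+4/15x ⇒ -7/15x=2 ⇒ x=2/(-7/15)=-4.2857
Confirm numerically:
  x=-3.726: |R|=0.86898 <1
  x=-3.335: |R|=0.76517 <1
  x=-2.171: |R|=0.37498 <1
  x=-4.510: |R|=1.04752 >1
  x=-4.407: |R|=1.02602 >1
So |R|<1 on (-4.2857, 0).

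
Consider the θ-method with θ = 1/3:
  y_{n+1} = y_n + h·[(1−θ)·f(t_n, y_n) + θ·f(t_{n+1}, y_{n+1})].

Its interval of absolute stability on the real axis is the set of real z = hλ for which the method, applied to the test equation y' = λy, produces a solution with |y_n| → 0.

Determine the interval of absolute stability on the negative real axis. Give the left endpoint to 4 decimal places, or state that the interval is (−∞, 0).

(-6.0000, 0).

On y'=λy, z=hλ:
  y_{n+1} = y_n + z·[2/3·y_n + 1/3·y_{n+1}] ⇒ (1 − 1/3z)y_{n+1} = (1 + 2/3z)y_n
  so R(z) = (1 + 2/3z)/(1 − 1/3z).

Need |R(x)|<1, x<0.
x=-0.84: |R|=0.3437
R=−1: 1+2/3x = −1+1/3x ⇒ -1/3x=2 ⇒ x=2/(-1/3)=-6.0000
Confirm numerically:
  x=-5.917: |R|=0.99069 <1
  x=-5.046: |R|=0.88143 <1
  x=-3.116: |R|=0.52845 <1
  x=-6.347: |R|=1.03712 >1
  x=-6.099: |R|=1.01088 >1
So |R|<1 on (-6.0000, 0).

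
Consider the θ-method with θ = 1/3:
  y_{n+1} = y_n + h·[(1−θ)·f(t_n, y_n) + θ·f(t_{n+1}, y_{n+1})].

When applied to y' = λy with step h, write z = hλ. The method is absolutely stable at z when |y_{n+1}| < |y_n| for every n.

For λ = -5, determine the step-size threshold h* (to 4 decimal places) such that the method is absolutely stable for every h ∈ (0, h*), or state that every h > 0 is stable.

With y'=λy (z=hλ):
  y_{n+1} = y_n + z·[2/3·y_n + 1/3·y_{n+1}] ⇒ (1 − 1/3z)y_{n+1} = (1 + 2/3z)y_n
  so R(z) = (1 + 2/3z)/(1 − 1/3z).

Solve |R(x)|<1 on ℝ⁻.
x=-1.56: |R|=0.0263
R=−1: 1+2/3x = −1+1/3x ⇒ -1/3x=2 ⇒ x=2/(-1/3)=-6.0000
Confirm numerically:
  x=-4.142: |R|=0.73985 <1
  x=-3.374: |R|=0.58801 <1
  x=-3.120: |R|=0.52941 <1
  x=-6.569: |R|=1.05946 >1
  x=-6.228: |R|=1.02471 >1
Stable set (-6.0000, 0).

(-6.0000,0); λ=-5 ⇒ h* = (6)/5 = 1.2000.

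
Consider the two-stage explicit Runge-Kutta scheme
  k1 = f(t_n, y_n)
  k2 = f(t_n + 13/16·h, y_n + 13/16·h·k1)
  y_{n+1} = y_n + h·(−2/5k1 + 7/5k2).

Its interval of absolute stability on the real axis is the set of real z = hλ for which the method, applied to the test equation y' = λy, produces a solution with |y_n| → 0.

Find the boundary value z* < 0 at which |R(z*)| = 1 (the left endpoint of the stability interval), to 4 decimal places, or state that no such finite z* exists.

Test eqn y'=λy, z=hλ:
  k1=λy_n ⇒ h·k1=z·y_n;  k2=λ(1+13/16z)y_n ⇒ h·k2=z(1+13/16z)y_n
  y_{n+1}/y_n = 1 − 2/5z + 7/5z(1+13/16z) = 1 + z + 91/80z²
  Hence R(z) = 1 + z + 91/80z².

Solve |R(x)|<1 on ℝ⁻.
x=-1.35: |R|=1.7231
R=1: x+91/80x²=0 ⇒ x=−80/91=-0.8791; min R=1−1/(4·91/80)=0.7802>−1
Confirm numerically:
  x=-0.631: |R|=0.82191 <1
  x=-0.603: |R|=0.81061 <1
  x=-0.361: |R|=0.78724 <1
  x=-1.313: |R|=1.64801 >1
  x=-1.000: |R|=1.13750 >1
So |R|<1 on (-0.8791, 0).

z* = -0.8791.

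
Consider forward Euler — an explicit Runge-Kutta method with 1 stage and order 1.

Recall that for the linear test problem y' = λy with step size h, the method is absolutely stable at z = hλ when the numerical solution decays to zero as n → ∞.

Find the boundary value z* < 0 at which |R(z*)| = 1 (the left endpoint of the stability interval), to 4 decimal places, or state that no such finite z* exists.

z* = -2.0000.

Set f=λy, z=hλ:
  order 1, 1-stage ⇒ R(z)=1+z
  (e.g. R(-1.35)=-0.35000, |R|=0.35000)

Find x<0 with |R(x)|<1.
x=-1.35: |R|=0.3500
|R(-2.33)|=1.3300 |R(-2.07)|=1.0700 |R(-1.07)|=0.0700
Bisect:
  x_lo=-2.3766 |R|=1.3766  x_hi=-0.2691 |R|=0.7309
  mid=-1.32286 |R|=0.32286 →hi
  mid=-1.84971 |R|=0.84971 →hi
  mid=-2.11314 |R|=1.11314 →lo
  mid=-1.98143 |R|=0.98143 →hi
  mid=-2.04728 |R|=1.04728 →lo
  mid=-2.01435 |R|=1.01435 →lo
  mid=-1.99789 |R|=0.99789 →hi
  ...
  [-2.00008,-1.99995] ⇒ x*=-2.0000
So |R|<1 on (-2.0000, 0).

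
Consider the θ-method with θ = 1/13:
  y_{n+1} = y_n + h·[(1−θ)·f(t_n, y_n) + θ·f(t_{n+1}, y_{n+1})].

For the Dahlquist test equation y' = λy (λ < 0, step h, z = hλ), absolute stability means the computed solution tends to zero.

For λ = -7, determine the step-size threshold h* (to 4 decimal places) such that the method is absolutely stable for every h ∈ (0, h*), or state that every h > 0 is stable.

With y'=λy (z=hλ):
  y_{n+1} = y_n + z·[12/13·y_n + 1/13·y_{n+1}] ⇒ (1 − 1/13z)y_{n+1} = (1 + 12/13z)y_n
  Hence R(z) = (1 + 12/13z)/(1 − 1/13z).

Find x<0 with |R(x)|<1.
x=-1.37: |R|=0.2394
R=−1: 1+12/13x = −1+1/13x ⇒ -11/13x=2 ⇒ x=2/(-11/13)=-2.3636
Confirm numerically:
  x=-2.138: |R|=0.83604 <1
  x=-1.872: |R|=0.63636 <1
  x=-1.121: |R|=0.03201 <1
  x=-2.851: |R|=1.33821 >1
  x=-2.687: |R|=1.22675 >1
  x=-2.665: |R|=1.21162 >1
So |R|<1 on (-2.3636, 0).

(-2.3636,0); λ=-7 ⇒ h* = (26/11)/7 = 0.3377.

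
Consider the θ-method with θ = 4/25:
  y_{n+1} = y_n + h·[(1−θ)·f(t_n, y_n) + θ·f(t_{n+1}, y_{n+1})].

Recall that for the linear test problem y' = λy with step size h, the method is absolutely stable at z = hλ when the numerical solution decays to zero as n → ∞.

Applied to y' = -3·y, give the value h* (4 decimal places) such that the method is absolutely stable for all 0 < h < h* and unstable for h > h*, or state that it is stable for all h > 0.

(-2.9412,0); λ=-3 ⇒ h* = (50/17)/3 = 0.9804.

With y'=λy (z=hλ):
  y_{n+1} = y_n + z·[21/25·y_n + 4/25·y_{n+1}] ⇒ (1 − 4/25z)y_{n+1} = (1 + 21/25z)y_n
  so R(z) = (1 + 21/25z)/(1 − 4/25z).

Find x<0 with |R(x)|<1.
x=-1.5: |R|=0.2097
R=−1: 1+21/25x = −1+4/25x ⇒ -17/25x=2 ⇒ x=2/(-17/25)=-2.9412
Confirm numerically:
  x=-2.789: |R|=0.92845 <1
  x=-2.032: |R|=0.53345 <1
  x=-1.825: |R|=0.41254 <1
  x=-3.487: |R|=1.23824 >1
  x=-3.323: |R|=1.16951 >1
Interval (-2.9412, 0).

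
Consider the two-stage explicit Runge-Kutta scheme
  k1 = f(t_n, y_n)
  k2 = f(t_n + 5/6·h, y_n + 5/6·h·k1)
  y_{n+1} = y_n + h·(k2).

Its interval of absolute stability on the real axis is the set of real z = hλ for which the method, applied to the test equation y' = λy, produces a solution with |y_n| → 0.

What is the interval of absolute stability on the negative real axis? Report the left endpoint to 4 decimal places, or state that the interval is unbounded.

z∈(-1.2000,0).

On y'=λy, z=hλ:
  k1=λy_n ⇒ h·k1=z·y_n;  k2=λ(1+5/6z)y_n ⇒ h·k2=z(1+5/6z)y_n
  y_{n+1}/y_n = 1 + z(1+5/6z) = 1 + z + 5/6z²
  R(z) = 1 + z + 5/6z².

Find x<0 with |R(x)|<1.
x=-0.39: |R|=0.7368
R=1: x+5/6x²=0 ⇒ x=−6/5=-1.2000; min R=1−1/(4·5/6)=0.7000>−1
Confirm numerically:
  x=-1.025: |R|=0.85052 <1
  x=-1.021: |R|=0.84770 <1
  x=-0.930: |R|=0.79075 <1
  x=-0.587: |R|=0.70014 <1
  x=-1.531: |R|=1.42230 >1
  x=-1.449: |R|=1.30067 >1
  x=-1.283: |R|=1.08874 >1
Stable set (-1.2000, 0).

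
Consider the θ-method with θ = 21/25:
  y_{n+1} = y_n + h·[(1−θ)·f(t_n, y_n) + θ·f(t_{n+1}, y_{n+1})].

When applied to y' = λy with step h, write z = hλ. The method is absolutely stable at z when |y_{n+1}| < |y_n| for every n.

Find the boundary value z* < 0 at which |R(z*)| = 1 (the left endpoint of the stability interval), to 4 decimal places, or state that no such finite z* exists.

Test eqn y'=λy, z=hλ:
  y_{n+1} = y_n + z·[4/25·y_n + 21/25·y_{n+1}] ⇒ (1 − 21/25z)y_{n+1} = (1 + 4/25z)y_n
  so R(z) = (1 + 4/25z)/(1 − 21/25z).

Boundary: |R(x)|=1, x<0.
x=-0.97: |R|=0.4655
x=-2: |R|=0.2537
x=-10: |R|=0.0638
x=-100: |R|=0.1765
θ=21/25≥1/2 ⇒ |1+4/25x|<|1−21/25x| ∀x<0 ⇒ interval (−∞,0).

interval (−∞, 0).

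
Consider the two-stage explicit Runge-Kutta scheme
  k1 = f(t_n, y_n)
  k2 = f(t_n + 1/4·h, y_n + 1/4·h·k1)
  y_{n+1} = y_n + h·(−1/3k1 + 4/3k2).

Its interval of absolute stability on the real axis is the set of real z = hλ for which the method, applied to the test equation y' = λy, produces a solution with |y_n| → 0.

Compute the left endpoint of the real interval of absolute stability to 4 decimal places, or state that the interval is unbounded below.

On y'=λy, z=hλ:
  k1=λy_n ⇒ h·k1=z·y_n;  k2=λ(1+1/4z)y_n ⇒ h·k2=z(1+1/4z)y_n
  y_{n+1}/y_n = 1 − 1/3z + 4/3z(1+1/4z) = 1 + z + 1/3z²
  so R(z) = 1 + z + 1/3z².

Solve |R(x)|<1 on ℝ⁻.
x=-1.65: |R|=0.2575
R=1: x+1/3x²=0 ⇒ x=−3=-3.0000; min R=1−1/(4·1/3)=0.2500>−1
Confirm numerically:
  x=-2.933: |R|=0.93450 <1
  x=-2.926: |R|=0.92783 <1
  x=-2.836: |R|=0.84497 <1
  x=-3.579: |R|=1.69075 >1
  x=-3.353: |R|=1.39454 >1
  x=-3.088: |R|=1.09058 >1
Interval (-3.0000, 0).

left endpoint -3.0000.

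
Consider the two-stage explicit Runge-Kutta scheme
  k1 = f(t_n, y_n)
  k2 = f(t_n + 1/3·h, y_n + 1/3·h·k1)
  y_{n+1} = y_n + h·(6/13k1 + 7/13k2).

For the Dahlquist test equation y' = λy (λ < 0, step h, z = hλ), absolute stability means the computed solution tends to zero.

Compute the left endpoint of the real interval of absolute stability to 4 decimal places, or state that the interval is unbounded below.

On y'=λy, z=hλ:
  k1=λy_n ⇒ h·k1=z·y_n;  k2=λ(1+1/3z)y_n ⇒ h·k2=z(1+1/3z)y_n
  y_{n+1}/y_n = 1 + 6/13z + 7/13z(1+1/3z) = 1 + z + 7/39z²
  ⇒ R(z) = 1 + z + 7/39z².

Need |R(x)|<1, x<0.
x=-0.78: |R|=0.3292
R=1: x+7/39x²=0 ⇒ x=−39/7=-5.5714; min R=1−1/(4·7/39)=-0.3929>−1
Confirm numerically:
  x=-4.947: |R|=0.44556 <1
  x=-3.831: |R|=0.19675 <1
  x=-3.069: |R|=0.37845 <1
  x=-2.291: |R|=0.34893 <1
  x=-5.955: |R|=1.40998 >1
  x=-5.786: |R|=1.22284 >1
  x=-5.764: |R|=1.19923 >1
Stable set (-5.5714, 0).

z* = -5.5714.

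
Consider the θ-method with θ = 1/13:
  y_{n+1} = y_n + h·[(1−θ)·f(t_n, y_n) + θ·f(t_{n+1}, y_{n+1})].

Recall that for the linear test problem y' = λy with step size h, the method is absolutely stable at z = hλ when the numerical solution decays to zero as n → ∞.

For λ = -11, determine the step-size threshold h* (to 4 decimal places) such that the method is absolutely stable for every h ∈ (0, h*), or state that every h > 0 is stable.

(-2.3636,0); λ=-11 ⇒ h* = (26/11)/11 = 0.2149.

With y'=λy (z=hλ):
  y_{n+1} = y_n + z·[12/13·y_n + 1/13·y_{n+1}] ⇒ (1 − 1/13z)y_{n+1} = (1 + 12/13z)y_n
  R(z) = (1 + 12/13z)/(1 − 1/13z).

Find x<0 with |R(x)|<1.
x=-0.91: |R|=0.1495
R=−1: 1+12/13x = −1+1/13x ⇒ -11/13x=2 ⇒ x=2/(-11/13)=-2.3636
Confirm numerically:
  x=-2.111: |R|=0.81609 <1
  x=-2.064: |R|=0.78120 <1
  x=-1.516: |R|=0.35767 <1
  x=-1.413: |R|=0.27447 <1
  x=-2.691: |R|=1.22949 >1
  x=-2.603: |R|=1.16875 >1
So |R|<1 on (-2.3636, 0).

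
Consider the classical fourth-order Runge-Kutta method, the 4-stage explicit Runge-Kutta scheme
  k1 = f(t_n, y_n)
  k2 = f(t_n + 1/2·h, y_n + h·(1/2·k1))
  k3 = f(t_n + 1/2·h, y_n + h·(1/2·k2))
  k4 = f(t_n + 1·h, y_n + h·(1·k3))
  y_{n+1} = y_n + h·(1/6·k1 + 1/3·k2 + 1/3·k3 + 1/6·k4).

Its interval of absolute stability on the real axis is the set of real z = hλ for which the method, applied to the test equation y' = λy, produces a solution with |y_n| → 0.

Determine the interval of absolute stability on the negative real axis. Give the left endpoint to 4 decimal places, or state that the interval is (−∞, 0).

z∈(-2.7853,0).

On y'=λy, z=hλ:
  order 4, 4-stage ⇒ R(z)=1+z+z^2/2+z^3/6+z^4/24
  (e.g. R(-0.83)=0.43893, |R|=0.43893)

Need |R(x)|<1, x<0.
x=-0.83: |R|=0.4389
|R(-1.6)|=0.2704 |R(-0.96)|=0.3887 |R(-0.88)|=0.4186
Bisect:
  x_lo=-3.3461 |R|=2.2315  x_hi=-0.2303 |R|=0.7943
  mid=-1.78823 |R|=0.28367 →hi
  mid=-2.56719 |R|=0.71797 →hi
  mid=-2.95667 |R|=1.29065 →lo
  mid=-2.76193 |R|=0.96534 →hi
  mid=-2.85930 |R|=1.11743 →lo
  mid=-2.81061 |R|=1.03885 →lo
  mid=-2.78627 |R|=1.00147 →lo
  ...
  [-2.78532,-2.78513] ⇒ x*=-2.7853
Stable set (-2.7853, 0).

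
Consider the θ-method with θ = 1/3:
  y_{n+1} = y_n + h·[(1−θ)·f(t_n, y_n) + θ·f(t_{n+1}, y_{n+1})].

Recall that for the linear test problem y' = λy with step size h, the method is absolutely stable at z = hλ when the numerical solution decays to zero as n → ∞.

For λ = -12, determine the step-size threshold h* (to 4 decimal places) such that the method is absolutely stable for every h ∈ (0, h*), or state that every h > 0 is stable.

With y'=λy (z=hλ):
  y_{n+1} = y_n + z·[2/3·y_n + 1/3·y_{n+1}] ⇒ (1 − 1/3z)y_{n+1} = (1 + 2/3z)y_n
  R(z) = (1 + 2/3z)/(1 − 1/3z).

Solve |R(x)|<1 on ℝ⁻.
x=-0.54: |R|=0.5424
R=−1: 1+2/3x = −1+1/3x ⇒ -1/3x=2 ⇒ x=2/(-1/3)=-6.0000
Confirm numerically:
  x=-4.866: |R|=0.85584 <1
  x=-2.983: |R|=0.49574 <1
  x=-2.603: |R|=0.39372 <1
  x=-6.338: |R|=1.03620 >1
  x=-6.297: |R|=1.03195 >1
  x=-6.094: |R|=1.01034 >1
So |R|<1 on (-6.0000, 0).

(-6.0000,0); λ=-12 ⇒ h* = (6)/12 = 0.5000.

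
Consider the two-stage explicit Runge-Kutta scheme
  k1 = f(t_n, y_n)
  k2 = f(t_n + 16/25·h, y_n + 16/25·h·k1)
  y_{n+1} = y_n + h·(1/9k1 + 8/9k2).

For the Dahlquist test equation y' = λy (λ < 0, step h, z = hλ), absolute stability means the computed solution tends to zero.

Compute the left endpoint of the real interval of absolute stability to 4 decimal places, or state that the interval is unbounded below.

left endpoint -1.7578.

With y'=λy (z=hλ):
  k1=λy_n ⇒ h·k1=z·y_n;  k2=λ(1+16/25z)y_n ⇒ h·k2=z(1+16/25z)y_n
  y_{n+1}/y_n = 1 + 1/9z + 8/9z(1+16/25z) = 1 + z + 128/225z²
  ⇒ R(z) = 1 + z + 128/225z².

Boundary: |R(x)|=1, x<0.
x=-1.5: |R|=0.7800
R=1: x+128/225x²=0 ⇒ x=−225/128=-1.7578; min R=1−1/(4·128/225)=0.5605>−1
Confirm numerically:
  x=-1.559: |R|=0.82367 <1
  x=-1.547: |R|=0.81447 <1
  x=-0.997: |R|=0.56848 <1
  x=-2.339: |R|=1.77335 >1
  x=-1.842: |R|=1.08822 >1
Stable set (-1.7578, 0).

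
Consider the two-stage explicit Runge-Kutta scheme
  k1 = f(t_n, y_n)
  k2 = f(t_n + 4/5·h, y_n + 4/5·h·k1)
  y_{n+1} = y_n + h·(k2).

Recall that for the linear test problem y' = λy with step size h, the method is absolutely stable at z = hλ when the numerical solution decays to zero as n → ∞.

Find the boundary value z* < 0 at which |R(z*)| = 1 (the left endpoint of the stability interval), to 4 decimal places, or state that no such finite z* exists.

With y'=λy (z=hλ):
  k1=λy_n ⇒ h·k1=z·y_n;  k2=λ(1+4/5z)y_n ⇒ h·k2=z(1+4/5z)y_n
  y_{n+1}/y_n = 1 + z(1+4/5z) = 1 + z + 4/5z²
  R(z) = 1 + z + 4/5z².

Find x<0 with |R(x)|<1.
x=-0.45: |R|=0.7120
R=1: x+4/5x²=0 ⇒ x=−5/4=-1.2500; min R=1−1/(4·4/5)=0.6875>−1
Confirm numerically:
  x=-1.185: |R|=0.93838 <1
  x=-1.053: |R|=0.83405 <1
  x=-0.657: |R|=0.68832 <1
  x=-0.563: |R|=0.69058 <1
  x=-1.579: |R|=1.41559 >1
  x=-1.468: |R|=1.25602 >1
So |R|<1 on (-1.2500, 0).

left endpoint -1.2500.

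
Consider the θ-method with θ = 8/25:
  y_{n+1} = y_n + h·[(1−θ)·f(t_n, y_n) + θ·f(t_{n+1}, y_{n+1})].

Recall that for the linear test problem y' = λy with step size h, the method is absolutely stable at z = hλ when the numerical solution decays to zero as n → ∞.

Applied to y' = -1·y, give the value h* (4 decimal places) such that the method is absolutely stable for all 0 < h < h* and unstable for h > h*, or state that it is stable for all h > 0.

On y'=λy, z=hλ:
  y_{n+1} = y_n + z·[17/25·y_n + 8/25·y_{n+1}] ⇒ (1 − 8/25z)y_{n+1} = (1 + 17/25z)y_n
  ⇒ R(z) = (1 + 17/25z)/(1 − 8/25z).

Need |R(x)|<1, x<0.
x=-1.68: |R|=0.0926
R=−1: 1+17/25x = −1+8/25x ⇒ -9/25x=2 ⇒ x=2/(-9/25)=-5.5556
Confirm numerically:
  x=-4.331: |R|=0.81523 <1
  x=-4.115: |R|=0.77616 <1
  x=-2.881: |R|=0.49902 <1
  x=-2.269: |R|=0.31454 <1
  x=-6.039: |R|=1.05935 >1
  x=-6.029: |R|=1.05818 >1
  x=-5.747: |R|=1.02428 >1
Interval (-5.5556, 0).

(-5.5556,0); λ=-1 ⇒ h* = (50/9)/1 = 5.5556.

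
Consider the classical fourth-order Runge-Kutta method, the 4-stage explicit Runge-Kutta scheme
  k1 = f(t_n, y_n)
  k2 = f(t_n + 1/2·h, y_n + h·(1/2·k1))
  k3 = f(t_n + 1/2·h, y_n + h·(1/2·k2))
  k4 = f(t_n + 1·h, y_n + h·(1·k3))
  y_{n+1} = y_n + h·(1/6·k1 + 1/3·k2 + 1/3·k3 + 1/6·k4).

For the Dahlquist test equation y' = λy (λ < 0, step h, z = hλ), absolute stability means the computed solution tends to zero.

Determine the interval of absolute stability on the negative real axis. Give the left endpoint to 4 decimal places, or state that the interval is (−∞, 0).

Set f=λy, z=hλ:
  order 4, 4-stage ⇒ R(z)=1+z+z^2/2+z^3/6+z^4/24
  (e.g. R(-0.62)=0.53864, |R|=0.53864)

Solve |R(x)|<1 on ℝ⁻.
x=-0.62: |R|=0.5386
|R(-3.15)|=1.7043 |R(-1.99)|=0.3300 |R(-1.82)|=0.2886
Bisect:
  x_lo=-3.3155 |R|=2.1412  x_hi=-0.0592 |R|=0.9425
  mid=-1.68735 |R|=0.27330 →hi
  mid=-2.50140 |R|=0.64981 →hi
  mid=-2.90843 |R|=1.20209 →lo
  mid=-2.70492 |R|=0.88543 →hi
  mid=-2.80668 |R|=1.03272 →lo
  mid=-2.75580 |R|=0.95643 →hi
  mid=-2.78124 |R|=0.99390 →hi
  mid=-2.79396 |R|=1.01314 →lo
  mid=-2.78760 |R|=1.00348 →lo
  ...
  [-2.78541,-2.78521] ⇒ x*=-2.7853
Interval (-2.7853, 0).

z∈(-2.7853,0).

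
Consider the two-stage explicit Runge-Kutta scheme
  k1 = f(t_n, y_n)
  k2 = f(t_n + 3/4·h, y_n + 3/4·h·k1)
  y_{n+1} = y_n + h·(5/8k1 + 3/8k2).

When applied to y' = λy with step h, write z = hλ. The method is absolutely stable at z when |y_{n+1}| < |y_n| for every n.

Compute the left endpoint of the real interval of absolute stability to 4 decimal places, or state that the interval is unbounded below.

On y'=λy, z=hλ:
  k1=λy_n ⇒ h·k1=z·y_n;  k2=λ(1+3/4z)y_n ⇒ h·k2=z(1+3/4z)y_n
  y_{n+1}/y_n = 1 + 5/8z + 3/8z(1+3/4z) = 1 + z + 9/32z²
  so R(z) = 1 + z + 9/32z².

Boundary: |R(x)|=1, x<0.
x=-0.31: |R|=0.7170
R=1: x+9/32x²=0 ⇒ x=−32/9=-3.5556; min R=1−1/(4·9/32)=0.1111>−1
Confirm numerically:
  x=-3.347: |R|=0.80368 <1
  x=-2.805: |R|=0.40788 <1
  x=-2.164: |R|=0.15306 <1
  x=-2.004: |R|=0.12550 <1
  x=-3.797: |R|=1.25784 >1
  x=-3.786: |R|=1.24538 >1
Stable set (-3.5556, 0).

left endpoint -3.5556.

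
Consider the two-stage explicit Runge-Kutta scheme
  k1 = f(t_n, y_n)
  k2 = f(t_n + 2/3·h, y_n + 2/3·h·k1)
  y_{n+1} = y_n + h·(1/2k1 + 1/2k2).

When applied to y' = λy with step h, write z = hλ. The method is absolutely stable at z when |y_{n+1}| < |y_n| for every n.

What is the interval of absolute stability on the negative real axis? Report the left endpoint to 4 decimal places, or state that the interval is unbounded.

z∈(-3.0000,0).

Set f=λy, z=hλ:
  k1=λy_n ⇒ h·k1=z·y_n;  k2=λ(1+2/3z)y_n ⇒ h·k2=z(1+2/3z)y_n
  y_{n+1}/y_n = 1 + 1/2z + 1/2z(1+2/3z) = 1 + z + 1/3z²
  ⇒ R(z) = 1 + z + 1/3z².

Solve |R(x)|<1 on ℝ⁻.
x=-0.33: |R|=0.7063
R=1: x+1/3x²=0 ⇒ x=−3=-3.0000; min R=1−1/(4·1/3)=0.2500>−1
Confirm numerically:
  x=-2.220: |R|=0.42280 <1
  x=-2.127: |R|=0.38104 <1
  x=-1.773: |R|=0.27484 <1
  x=-1.423: |R|=0.25198 <1
  x=-3.593: |R|=1.71022 >1
  x=-3.415: |R|=1.47241 >1
  x=-3.242: |R|=1.26152 >1
Interval (-3.0000, 0).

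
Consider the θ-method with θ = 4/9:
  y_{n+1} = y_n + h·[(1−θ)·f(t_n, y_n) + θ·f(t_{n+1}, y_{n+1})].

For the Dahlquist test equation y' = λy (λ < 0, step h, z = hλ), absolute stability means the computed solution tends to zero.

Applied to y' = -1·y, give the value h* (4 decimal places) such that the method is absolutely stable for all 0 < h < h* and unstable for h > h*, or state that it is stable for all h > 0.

(-18.0000,0); λ=-1 ⇒ h* = (18)/1 = 18.0000.

With y'=λy (z=hλ):
  y_{n+1} = y_n + z·[5/9·y_n + 4/9·y_{n+1}] ⇒ (1 − 4/9z)y_{n+1} = (1 + 5/9z)y_n
  Hence R(z) = (1 + 5/9z)/(1 − 4/9z).

Boundary: |R(x)|=1, x<0.
x=-0.33: |R|=0.7122
R=−1: 1+5/9x = −1+4/9x ⇒ -1/9x=2 ⇒ x=2/(-1/9)=-18.0000
Confirm numerically:
  x=-13.341: |R|=0.92529 <1
  x=-11.552: |R|=0.88321 <1
  x=-7.297: |R|=0.71973 <1
  x=-18.471: |R|=1.00568 >1
  x=-18.335: |R|=1.00407 >1
  x=-18.075: |R|=1.00092 >1
Interval (-18.0000, 0).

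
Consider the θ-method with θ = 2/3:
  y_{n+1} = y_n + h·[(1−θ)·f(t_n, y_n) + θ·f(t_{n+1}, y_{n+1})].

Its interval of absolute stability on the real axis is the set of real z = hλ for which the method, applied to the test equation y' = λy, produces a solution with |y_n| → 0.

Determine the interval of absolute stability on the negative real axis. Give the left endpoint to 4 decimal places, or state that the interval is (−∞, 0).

interval (−∞, 0).

Test eqn y'=λy, z=hλ:
  y_{n+1} = y_n + z·[1/3·y_n + 2/3·y_{n+1}] ⇒ (1 − 2/3z)y_{n+1} = (1 + 1/3z)y_n
  ⇒ R(z) = (1 + 1/3z)/(1 − 2/3z).

Find x<0 with |R(x)|<1.
x=-1.49: |R|=0.2525
x=-2: |R|=0.1429
x=-10: |R|=0.3043
x=-100: |R|=0.4778
θ=2/3≥1/2 ⇒ |1+1/3x|<|1−2/3x| ∀x<0 ⇒ unbounded interval.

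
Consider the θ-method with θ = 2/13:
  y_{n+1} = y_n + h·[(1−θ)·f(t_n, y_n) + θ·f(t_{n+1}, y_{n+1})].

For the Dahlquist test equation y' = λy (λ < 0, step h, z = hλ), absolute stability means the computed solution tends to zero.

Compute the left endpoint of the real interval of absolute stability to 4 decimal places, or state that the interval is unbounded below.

z* = -2.8889.

Test eqn y'=λy, z=hλ:
  y_{n+1} = y_n + z·[11/13·y_n + 2/13·y_{n+1}] ⇒ (1 − 2/13z)y_{n+1} = (1 + 11/13z)y_n
  R(z) = (1 + 11/13z)/(1 − 2/13z).

Solve |R(x)|<1 on ℝ⁻.
x=-0.98: |R|=0.1484
R=−1: 1+11/13x = −1+2/13x ⇒ -9/13x=2 ⇒ x=2/(-9/13)=-2.8889
Confirm numerically:
  x=-2.059: |R|=0.56368 <1
  x=-2.023: |R|=0.54283 <1
  x=-1.930: |R|=0.48814 <1
  x=-3.368: |R|=1.21848 >1
  x=-3.284: |R|=1.18173 >1
Interval (-2.8889, 0).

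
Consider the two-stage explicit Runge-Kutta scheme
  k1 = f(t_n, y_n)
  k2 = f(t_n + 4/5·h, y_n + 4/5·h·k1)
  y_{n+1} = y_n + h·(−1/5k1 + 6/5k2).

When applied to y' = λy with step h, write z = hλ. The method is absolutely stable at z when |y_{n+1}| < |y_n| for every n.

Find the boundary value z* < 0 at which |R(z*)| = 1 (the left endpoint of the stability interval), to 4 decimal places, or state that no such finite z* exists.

left endpoint -1.0417.

With y'=λy (z=hλ):
  k1=λy_n ⇒ h·k1=z·y_n;  k2=λ(1+4/5z)y_n ⇒ h·k2=z(1+4/5z)y_n
  y_{n+1}/y_n = 1 − 1/5z + 6/5z(1+4/5z) = 1 + z + 24/25z²
  so R(z) = 1 + z + 24/25z².

Find x<0 with |R(x)|<1.
x=-0.8: |R|=0.8144
R=1: x+24/25x²=0 ⇒ x=−25/24=-1.0417; min R=1−1/(4·24/25)=0.7396>−1
Confirm numerically:
  x=-0.929: |R|=0.89952 <1
  x=-0.845: |R|=0.84046 <1
  x=-0.439: |R|=0.74601 <1
  x=-1.464: |R|=1.59356 >1
  x=-1.095: |R|=1.05606 >1
Stable set (-1.0417, 0).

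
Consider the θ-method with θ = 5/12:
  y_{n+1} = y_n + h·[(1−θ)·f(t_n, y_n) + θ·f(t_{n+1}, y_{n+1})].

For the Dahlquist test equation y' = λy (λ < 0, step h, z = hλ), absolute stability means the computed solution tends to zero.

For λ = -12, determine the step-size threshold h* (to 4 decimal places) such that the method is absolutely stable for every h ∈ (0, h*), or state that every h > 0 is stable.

(-12.0000,0); λ=-12 ⇒ h* = (12)/12 = 1.0000.

Test eqn y'=λy, z=hλ:
  y_{n+1} = y_n + z·[7/12·y_n + 5/12·y_{n+1}] ⇒ (1 − 5/12z)y_{n+1} = (1 + 7/12z)y_n
  ⇒ R(z) = (1 + 7/12z)/(1 − 5/12z).

Boundary: |R(x)|=1, x<0.
x=-1.54: |R|=0.0619
R=−1: 1+7/12x = −1+5/12x ⇒ -1/6x=2 ⇒ x=2/(-1/6)=-12.0000
Confirm numerically:
  x=-10.963: |R|=0.96896 <1
  x=-10.547: |R|=0.95511 <1
  x=-8.045: |R|=0.84854 <1
  x=-6.680: |R|=0.76564 <1
  x=-12.301: |R|=1.00819 >1
  x=-12.031: |R|=1.00086 >1
  x=-12.021: |R|=1.00058 >1
Interval (-12.0000, 0).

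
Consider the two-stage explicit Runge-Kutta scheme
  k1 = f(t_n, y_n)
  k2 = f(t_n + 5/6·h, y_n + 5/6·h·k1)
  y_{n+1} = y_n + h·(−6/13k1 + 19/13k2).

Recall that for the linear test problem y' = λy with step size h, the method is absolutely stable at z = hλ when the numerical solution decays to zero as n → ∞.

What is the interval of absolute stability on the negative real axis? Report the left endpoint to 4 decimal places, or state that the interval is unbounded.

(-0.8211, 0).

Test eqn y'=λy, z=hλ:
  k1=λy_n ⇒ h·k1=z·y_n;  k2=λ(1+5/6z)y_n ⇒ h·k2=z(1+5/6z)y_n
  y_{n+1}/y_n = 1 − 6/13z + 19/13z(1+5/6z) = 1 + z + 95/78z²
  so R(z) = 1 + z + 95/78z².

Find x<0 with |R(x)|<1.
x=-0.5: |R|=0.8045
R=1: x+95/78x²=0 ⇒ x=−78/95=-0.8211; min R=1−1/(4·95/78)=0.7947>−1
Confirm numerically:
  x=-0.742: |R|=0.92856 <1
  x=-0.694: |R|=0.89261 <1
  x=-0.520: |R|=0.80933 <1
  x=-1.408: |R|=2.00654 >1
  x=-1.320: |R|=1.80215 >1
Stable set (-0.8211, 0).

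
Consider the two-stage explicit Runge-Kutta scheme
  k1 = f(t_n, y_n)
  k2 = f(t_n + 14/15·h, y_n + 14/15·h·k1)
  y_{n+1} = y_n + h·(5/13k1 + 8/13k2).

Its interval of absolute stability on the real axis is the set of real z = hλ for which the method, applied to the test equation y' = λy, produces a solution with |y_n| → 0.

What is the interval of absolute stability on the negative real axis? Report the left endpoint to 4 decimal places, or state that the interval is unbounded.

Test eqn y'=λy, z=hλ:
  k1=λy_n ⇒ h·k1=z·y_n;  k2=λ(1+14/15z)y_n ⇒ h·k2=z(1+14/15z)y_n
  y_{n+1}/y_n = 1 + 5/13z + 8/13z(1+14/15z) = 1 + z + 112/195z²
  ⇒ R(z) = 1 + z + 112/195z².

Find x<0 with |R(x)|<1.
x=-0.67: |R|=0.5878
R=1: x+112/195x²=0 ⇒ x=−195/112=-1.7411; min R=1−1/(4·112/195)=0.5647>−1
Confirm numerically:
  x=-1.536: |R|=0.81908 <1
  x=-0.760: |R|=0.57175 <1
  x=-0.714: |R|=0.57881 <1
  x=-2.234: |R|=1.63249 >1
  x=-1.876: |R|=1.14539 >1
Stable set (-1.7411, 0).

z∈(-1.7411,0).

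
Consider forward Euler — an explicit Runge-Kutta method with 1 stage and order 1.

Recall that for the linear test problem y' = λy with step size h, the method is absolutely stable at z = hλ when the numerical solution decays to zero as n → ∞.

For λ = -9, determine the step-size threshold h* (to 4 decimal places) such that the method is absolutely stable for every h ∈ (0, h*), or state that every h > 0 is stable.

On y'=λy, z=hλ:
  order 1, 1-stage ⇒ R(z)=1+z
  (e.g. R(-1.59)=-0.59000, |R|=0.59000)

Find x<0 with |R(x)|<1.
x=-1.59: |R|=0.5900
|R(-2.05)|=1.0500 |R(-1.38)|=0.3800 |R(-0.97)|=0.0300
Bisect:
  x_lo=-2.8388 |R|=1.8388  x_hi=-0.2729 |R|=0.7271
  mid=-1.55588 |R|=0.55588 →hi
  mid=-2.19735 |R|=1.19735 →lo
  mid=-1.87662 |R|=0.87662 →hi
  mid=-2.03698 |R|=1.03698 →lo
  mid=-1.95680 |R|=0.95680 →hi
  mid=-1.99689 |R|=0.99689 →hi
  mid=-2.01694 |R|=1.01694 →lo
  mid=-2.00692 |R|=1.00692 →lo
  ...
  [-2.00002,-1.99987] ⇒ x*=-2.0000
Interval (-2.0000, 0).

(-2.0000,0); λ=-9 ⇒ h* = 0.2222.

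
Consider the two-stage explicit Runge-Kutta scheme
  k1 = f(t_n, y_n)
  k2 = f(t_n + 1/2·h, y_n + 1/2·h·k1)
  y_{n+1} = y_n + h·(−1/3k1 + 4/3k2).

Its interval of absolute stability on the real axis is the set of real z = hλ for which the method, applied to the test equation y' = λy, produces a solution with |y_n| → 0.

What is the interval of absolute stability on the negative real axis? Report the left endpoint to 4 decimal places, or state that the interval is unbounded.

On y'=λy, z=hλ:
  k1=λy_n ⇒ h·k1=z·y_n;  k2=λ(1+1/2z)y_n ⇒ h·k2=z(1+1/2z)y_n
  y_{n+1}/y_n = 1 − 1/3z + 4/3z(1+1/2z) = 1 + z + 2/3z²
  ⇒ R(z) = 1 + z + 2/3z².

Find x<0 with |R(x)|<1.
x=-1.06: |R|=0.6891
R=1: x+2/3x²=0 ⇒ x=−3/2=-1.5000; min R=1−1/(4·2/3)=0.6250>−1
Confirm numerically:
  x=-1.470: |R|=0.97060 <1
  x=-1.315: |R|=0.83782 <1
  x=-1.159: |R|=0.73652 <1
  x=-1.069: |R|=0.69284 <1
  x=-2.077: |R|=1.79895 >1
  x=-1.641: |R|=1.15425 >1
So |R|<1 on (-1.5000, 0).

(-1.5000, 0).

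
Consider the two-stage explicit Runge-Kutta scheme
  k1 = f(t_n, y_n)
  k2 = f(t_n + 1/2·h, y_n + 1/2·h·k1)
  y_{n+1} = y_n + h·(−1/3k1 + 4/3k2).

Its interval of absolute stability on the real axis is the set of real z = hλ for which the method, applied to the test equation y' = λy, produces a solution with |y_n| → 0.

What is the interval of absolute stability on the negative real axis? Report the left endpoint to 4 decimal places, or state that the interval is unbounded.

Set f=λy, z=hλ:
  k1=λy_n ⇒ h·k1=z·y_n;  k2=λ(1+1/2z)y_n ⇒ h·k2=z(1+1/2z)y_n
  y_{n+1}/y_n = 1 − 1/3z + 4/3z(1+1/2z) = 1 + z + 2/3z²
  Hence R(z) = 1 + z + 2/3z².

Find x<0 with |R(x)|<1.
x=-0.81: |R|=0.6274
R=1: x+2/3x²=0 ⇒ x=−3/2=-1.5000; min R=1−1/(4·2/3)=0.6250>−1
Confirm numerically:
  x=-1.226: |R|=0.77605 <1
  x=-1.051: |R|=0.68540 <1
  x=-0.851: |R|=0.63180 <1
  x=-1.725: |R|=1.25875 >1
  x=-1.620: |R|=1.12960 >1
  x=-1.617: |R|=1.12613 >1
Interval (-1.5000, 0).

(-1.5000, 0).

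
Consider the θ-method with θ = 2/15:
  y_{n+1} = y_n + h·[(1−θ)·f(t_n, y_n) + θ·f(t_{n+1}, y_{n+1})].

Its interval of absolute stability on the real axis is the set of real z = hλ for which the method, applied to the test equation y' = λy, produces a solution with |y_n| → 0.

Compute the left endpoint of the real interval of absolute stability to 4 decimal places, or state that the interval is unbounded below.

left endpoint -2.7273.

With y'=λy (z=hλ):
  y_{n+1} = y_n + z·[13/15·y_n + 2/15·y_{n+1}] ⇒ (1 − 2/15z)y_{n+1} = (1 + 13/15z)y_n
  ⇒ R(z) = (1 + 13/15z)/(1 − 2/15z).

Need |R(x)|<1, x<0.
x=-1.59: |R|=0.3119
R=−1: 1+13/15x = −1+2/15x ⇒ -11/15x=2 ⇒ x=2/(-11/15)=-2.7273
Confirm numerically:
  x=-2.602: |R|=0.93180 <1
  x=-2.350: |R|=0.78934 <1
  x=-1.712: |R|=0.39383 <1
  x=-1.113: |R|=0.03083 <1
  x=-3.182: |R|=1.23413 >1
  x=-3.086: |R|=1.18638 >1
Interval (-2.7273, 0).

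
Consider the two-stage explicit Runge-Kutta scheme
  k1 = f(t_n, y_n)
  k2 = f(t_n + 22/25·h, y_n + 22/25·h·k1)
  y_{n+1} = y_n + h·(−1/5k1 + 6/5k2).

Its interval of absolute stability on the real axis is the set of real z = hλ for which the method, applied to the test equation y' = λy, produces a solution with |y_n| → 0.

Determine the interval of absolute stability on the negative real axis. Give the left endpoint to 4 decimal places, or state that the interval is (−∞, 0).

Test eqn y'=λy, z=hλ:
  k1=λy_n ⇒ h·k1=z·y_n;  k2=λ(1+22/25z)y_n ⇒ h·k2=z(1+22/25z)y_n
  y_{n+1}/y_n = 1 − 1/5z + 6/5z(1+22/25z) = 1 + z + 132/125z²
  so R(z) = 1 + z + 132/125z².

Need |R(x)|<1, x<0.
x=-0.39: |R|=0.7706
R=1: x+132/125x²=0 ⇒ x=−125/132=-0.9470; min R=1−1/(4·132/125)=0.7633>−1
Confirm numerically:
  x=-0.911: |R|=0.96540 <1
  x=-0.832: |R|=0.89899 <1
  x=-0.773: |R|=0.85799 <1
  x=-0.401: |R|=0.76881 <1
  x=-1.456: |R|=1.78265 >1
  x=-1.304: |R|=1.49164 >1
  x=-1.039: |R|=1.10097 >1
So |R|<1 on (-0.9470, 0).

(-0.9470, 0).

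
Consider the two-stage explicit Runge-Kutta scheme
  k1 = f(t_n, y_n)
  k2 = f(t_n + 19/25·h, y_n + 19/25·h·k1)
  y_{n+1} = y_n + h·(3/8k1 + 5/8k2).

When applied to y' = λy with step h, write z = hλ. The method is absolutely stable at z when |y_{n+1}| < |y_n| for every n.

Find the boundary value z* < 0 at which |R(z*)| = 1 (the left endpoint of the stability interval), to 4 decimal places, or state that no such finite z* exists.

z* = -2.1053.

Test eqn y'=λy, z=hλ:
  k1=λy_n ⇒ h·k1=z·y_n;  k2=λ(1+19/25z)y_n ⇒ h·k2=z(1+19/25z)y_n
  y_{n+1}/y_n = 1 + 3/8z + 5/8z(1+19/25z) = 1 + z + 19/40z²
  Hence R(z) = 1 + z + 19/40z².

Find x<0 with |R(x)|<1.
x=-0.52: |R|=0.6084
R=1: x+19/40x²=0 ⇒ x=−40/19=-2.1053; min R=1−1/(4·19/40)=0.4737>−1
Confirm numerically:
  x=-1.759: |R|=0.71069 <1
  x=-1.176: |R|=0.48091 <1
  x=-0.939: |R|=0.47982 <1
  x=-2.660: |R|=1.70091 >1
  x=-2.301: |R|=1.21394 >1
Stable set (-2.1053, 0).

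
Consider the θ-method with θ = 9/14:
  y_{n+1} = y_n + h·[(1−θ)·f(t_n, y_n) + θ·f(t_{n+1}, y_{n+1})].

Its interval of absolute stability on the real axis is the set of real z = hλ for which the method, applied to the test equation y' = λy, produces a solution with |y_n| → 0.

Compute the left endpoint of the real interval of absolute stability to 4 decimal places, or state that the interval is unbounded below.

Set f=λy, z=hλ:
  y_{n+1} = y_n + z·[5/14·y_n + 9/14·y_{n+1}] ⇒ (1 − 9/14z)y_{n+1} = (1 + 5/14z)y_n
  R(z) = (1 + 5/14z)/(1 − 9/14z).

Solve |R(x)|<1 on ℝ⁻.
x=-0.33: |R|=0.7278
x=-2: |R|=0.1250
x=-10: |R|=0.3462
x=-100: |R|=0.5317
θ=9/14≥1/2 ⇒ |1+5/14x|<|1−9/14x| ∀x<0 ⇒ interval (−∞,0).

(−∞, 0) — no finite endpoint.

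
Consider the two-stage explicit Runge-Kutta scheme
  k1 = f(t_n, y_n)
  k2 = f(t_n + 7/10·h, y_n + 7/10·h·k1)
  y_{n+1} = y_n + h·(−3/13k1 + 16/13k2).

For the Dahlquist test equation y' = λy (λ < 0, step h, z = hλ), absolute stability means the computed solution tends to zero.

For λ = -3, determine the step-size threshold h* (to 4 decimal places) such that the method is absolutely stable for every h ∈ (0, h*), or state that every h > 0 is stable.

(-1.1607,0); λ=-3 ⇒ h* = (65/56)/3 = 0.3869.

Set f=λy, z=hλ:
  k1=λy_n ⇒ h·k1=z·y_n;  k2=λ(1+7/10z)y_n ⇒ h·k2=z(1+7/10z)y_n
  y_{n+1}/y_n = 1 − 3/13z + 16/13z(1+7/10z) = 1 + z + 56/65z²
  R(z) = 1 + z + 56/65z².

Boundary: |R(x)|=1, x<0.
x=-0.84: |R|=0.7679
R=1: x+56/65x²=0 ⇒ x=−65/56=-1.1607; min R=1−1/(4·56/65)=0.7098>−1
Confirm numerically:
  x=-1.105: |R|=0.94696 <1
  x=-1.052: |R|=0.90147 <1
  x=-1.038: |R|=0.89026 <1
  x=-0.873: |R|=0.78360 <1
  x=-1.710: |R|=1.80922 >1
  x=-1.547: |R|=1.51484 >1
  x=-1.391: |R|=1.27597 >1
So |R|<1 on (-1.1607, 0).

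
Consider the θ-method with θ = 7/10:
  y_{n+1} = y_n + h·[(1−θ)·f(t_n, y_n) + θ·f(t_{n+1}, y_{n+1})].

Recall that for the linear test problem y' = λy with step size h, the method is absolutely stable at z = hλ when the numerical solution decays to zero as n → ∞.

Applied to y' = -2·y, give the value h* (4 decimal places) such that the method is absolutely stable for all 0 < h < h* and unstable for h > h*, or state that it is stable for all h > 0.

With y'=λy (z=hλ):
  y_{n+1} = y_n + z·[3/10·y_n + 7/10·y_{n+1}] ⇒ (1 − 7/10z)y_{n+1} = (1 + 3/10z)y_n
  ⇒ R(z) = (1 + 3/10z)/(1 − 7/10z).

Find x<0 with |R(x)|<1.
x=-1.45: |R|=0.2804
x=-2: |R|=0.1667
x=-10: |R|=0.2500
x=-100: |R|=0.4085
θ=7/10≥1/2 ⇒ |1+3/10x|<|1−7/10x| ∀x<0 ⇒ stable on all of ℝ⁻.

interval (−∞, 0). Any h>0 works for λ=-2.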